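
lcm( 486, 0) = 0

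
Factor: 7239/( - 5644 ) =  - 2^( - 2)*3^1*17^(- 1 )*19^1 * 83^( - 1) * 127^1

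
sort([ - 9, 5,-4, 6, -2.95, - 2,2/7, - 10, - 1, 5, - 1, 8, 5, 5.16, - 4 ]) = [ - 10,-9, - 4, - 4,-2.95, - 2,- 1, - 1,2/7, 5, 5,5, 5.16,6, 8 ]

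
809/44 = 18+17/44 = 18.39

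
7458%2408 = 234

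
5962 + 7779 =13741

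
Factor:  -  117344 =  - 2^5 * 19^1*193^1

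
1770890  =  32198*55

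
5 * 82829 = 414145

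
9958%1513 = 880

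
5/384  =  5/384 =0.01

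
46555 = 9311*5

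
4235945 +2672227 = 6908172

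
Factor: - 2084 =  - 2^2*521^1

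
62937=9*6993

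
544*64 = 34816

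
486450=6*81075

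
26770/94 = 284 + 37/47 = 284.79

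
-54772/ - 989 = 55 + 377/989  =  55.38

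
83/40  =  2 + 3/40 = 2.08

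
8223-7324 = 899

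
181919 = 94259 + 87660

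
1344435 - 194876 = 1149559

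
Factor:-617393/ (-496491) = 623/501 = 3^ ( - 1)*7^1*89^1*167^(  -  1)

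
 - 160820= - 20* 8041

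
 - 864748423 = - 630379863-234368560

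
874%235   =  169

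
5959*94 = 560146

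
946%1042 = 946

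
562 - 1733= - 1171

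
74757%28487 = 17783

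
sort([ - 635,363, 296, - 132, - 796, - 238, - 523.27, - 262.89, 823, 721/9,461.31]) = [ - 796,- 635, -523.27,- 262.89, - 238,  -  132, 721/9, 296,363, 461.31, 823 ] 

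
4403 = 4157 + 246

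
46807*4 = 187228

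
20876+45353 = 66229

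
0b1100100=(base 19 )55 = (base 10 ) 100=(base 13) 79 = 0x64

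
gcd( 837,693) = 9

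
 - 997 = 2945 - 3942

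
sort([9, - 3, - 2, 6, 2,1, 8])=[-3, - 2,1, 2 , 6,8,9] 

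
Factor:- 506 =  -2^1*11^1*23^1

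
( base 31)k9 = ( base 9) 768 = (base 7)1556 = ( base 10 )629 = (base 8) 1165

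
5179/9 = 5179/9 = 575.44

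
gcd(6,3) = 3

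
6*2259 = 13554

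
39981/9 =4442 + 1/3 = 4442.33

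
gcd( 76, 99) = 1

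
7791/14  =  556  +  1/2 =556.50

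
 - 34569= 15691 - 50260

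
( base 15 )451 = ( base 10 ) 976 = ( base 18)304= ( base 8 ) 1720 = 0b1111010000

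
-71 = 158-229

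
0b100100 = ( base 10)36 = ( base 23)1d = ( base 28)18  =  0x24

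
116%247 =116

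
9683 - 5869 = 3814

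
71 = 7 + 64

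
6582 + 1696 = 8278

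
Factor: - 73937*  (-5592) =413455704 = 2^3*3^1*107^1*233^1 * 691^1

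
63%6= 3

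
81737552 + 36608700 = 118346252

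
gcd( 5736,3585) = 717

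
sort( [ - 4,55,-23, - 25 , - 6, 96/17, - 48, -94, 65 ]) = [ - 94, - 48, - 25, - 23, - 6,-4,  96/17, 55, 65]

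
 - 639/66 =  - 213/22 = - 9.68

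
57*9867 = 562419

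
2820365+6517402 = 9337767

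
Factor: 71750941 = 71750941^1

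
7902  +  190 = 8092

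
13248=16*828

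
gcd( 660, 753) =3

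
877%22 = 19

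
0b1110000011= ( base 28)143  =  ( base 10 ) 899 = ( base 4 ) 32003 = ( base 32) s3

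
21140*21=443940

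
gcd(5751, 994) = 71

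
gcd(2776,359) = 1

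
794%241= 71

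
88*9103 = 801064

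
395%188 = 19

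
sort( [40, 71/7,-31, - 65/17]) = [  -  31,-65/17,71/7, 40] 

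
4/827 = 4/827 = 0.00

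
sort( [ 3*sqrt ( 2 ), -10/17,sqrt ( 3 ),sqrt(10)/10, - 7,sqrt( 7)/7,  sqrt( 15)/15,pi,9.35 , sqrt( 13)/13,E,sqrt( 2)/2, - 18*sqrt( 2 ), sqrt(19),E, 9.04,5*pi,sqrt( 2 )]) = [ - 18*sqrt( 2) , - 7, - 10/17 , sqrt( 15 ) /15,sqrt(13)/13,sqrt( 10)/10, sqrt( 7)/7, sqrt( 2) /2,sqrt( 2),sqrt( 3), E,E, pi,3*sqrt(2),  sqrt( 19),9.04,9.35, 5*pi]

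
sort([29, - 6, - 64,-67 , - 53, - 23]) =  [-67,- 64, - 53, - 23, - 6 , 29] 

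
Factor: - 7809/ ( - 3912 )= 2^(-3)*19^1*137^1*163^( - 1) = 2603/1304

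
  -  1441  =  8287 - 9728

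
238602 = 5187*46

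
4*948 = 3792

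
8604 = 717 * 12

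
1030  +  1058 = 2088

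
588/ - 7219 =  - 588/7219 = - 0.08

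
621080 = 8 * 77635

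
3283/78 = 3283/78 = 42.09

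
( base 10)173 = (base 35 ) 4X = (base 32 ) 5D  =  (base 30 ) 5n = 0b10101101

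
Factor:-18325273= - 23^1 * 796751^1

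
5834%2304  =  1226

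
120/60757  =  120/60757=0.00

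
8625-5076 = 3549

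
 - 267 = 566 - 833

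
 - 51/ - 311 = 51/311 =0.16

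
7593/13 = 584  +  1/13 = 584.08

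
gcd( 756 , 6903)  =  9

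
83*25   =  2075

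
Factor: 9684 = 2^2*3^2*269^1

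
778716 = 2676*291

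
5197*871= 4526587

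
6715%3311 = 93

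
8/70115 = 8/70115 = 0.00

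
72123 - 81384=-9261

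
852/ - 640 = -2+ 107/160 = - 1.33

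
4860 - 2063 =2797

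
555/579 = 185/193 = 0.96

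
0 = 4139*0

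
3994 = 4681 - 687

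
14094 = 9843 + 4251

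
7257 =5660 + 1597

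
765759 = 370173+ 395586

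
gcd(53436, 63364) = 292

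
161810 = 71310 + 90500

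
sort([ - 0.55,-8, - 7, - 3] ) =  [ - 8, - 7,-3,-0.55 ] 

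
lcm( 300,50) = 300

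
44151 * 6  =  264906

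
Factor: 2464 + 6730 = 2^1*4597^1 = 9194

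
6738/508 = 13 + 67/254 = 13.26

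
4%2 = 0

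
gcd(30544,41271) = 1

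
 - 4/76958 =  - 2/38479 = - 0.00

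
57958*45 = 2608110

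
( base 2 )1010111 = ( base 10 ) 87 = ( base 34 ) 2j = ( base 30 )2R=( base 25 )3c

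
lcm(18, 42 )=126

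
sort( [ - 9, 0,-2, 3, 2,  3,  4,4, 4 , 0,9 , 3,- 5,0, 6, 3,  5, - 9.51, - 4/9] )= [ - 9.51, - 9, - 5, -2, - 4/9, 0,  0,  0, 2,3,3, 3, 3, 4, 4, 4, 5,6, 9]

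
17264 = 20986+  - 3722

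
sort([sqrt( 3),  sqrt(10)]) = [ sqrt( 3),sqrt( 10 )]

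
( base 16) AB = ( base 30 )5l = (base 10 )171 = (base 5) 1141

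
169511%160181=9330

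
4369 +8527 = 12896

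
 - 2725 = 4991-7716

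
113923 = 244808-130885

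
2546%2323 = 223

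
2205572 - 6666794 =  - 4461222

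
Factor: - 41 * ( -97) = 3977 = 41^1 * 97^1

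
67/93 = 67/93 = 0.72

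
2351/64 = 2351/64 = 36.73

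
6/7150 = 3/3575 = 0.00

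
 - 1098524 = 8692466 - 9790990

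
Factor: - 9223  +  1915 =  - 2^2*3^2*7^1*29^1 = - 7308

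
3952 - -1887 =5839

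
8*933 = 7464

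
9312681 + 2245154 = 11557835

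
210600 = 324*650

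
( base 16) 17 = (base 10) 23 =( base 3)212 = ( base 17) 16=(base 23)10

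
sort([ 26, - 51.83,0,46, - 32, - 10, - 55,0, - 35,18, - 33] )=[ - 55, - 51.83,  -  35 ,-33, - 32, - 10,0,0,18, 26,46 ] 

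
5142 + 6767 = 11909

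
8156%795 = 206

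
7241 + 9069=16310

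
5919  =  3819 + 2100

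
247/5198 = 247/5198 = 0.05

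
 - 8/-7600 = 1/950 = 0.00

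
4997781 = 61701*81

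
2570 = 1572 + 998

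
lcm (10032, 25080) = 50160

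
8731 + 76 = 8807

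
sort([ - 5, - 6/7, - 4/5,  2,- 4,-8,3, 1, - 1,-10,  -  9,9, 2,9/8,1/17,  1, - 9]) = [ - 10, - 9, - 9, - 8, - 5,-4, - 1 , - 6/7, - 4/5 , 1/17, 1,  1,9/8,  2, 2,3,9]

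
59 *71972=4246348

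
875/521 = 875/521 = 1.68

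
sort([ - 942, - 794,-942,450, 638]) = [-942,  -  942, - 794, 450,638 ]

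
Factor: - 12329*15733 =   -  193972157 = - 12329^1 * 15733^1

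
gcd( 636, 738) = 6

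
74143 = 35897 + 38246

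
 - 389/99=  - 389/99= - 3.93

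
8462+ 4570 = 13032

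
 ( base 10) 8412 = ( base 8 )20334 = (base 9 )12476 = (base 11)6358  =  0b10000011011100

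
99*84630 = 8378370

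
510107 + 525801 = 1035908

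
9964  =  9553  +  411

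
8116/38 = 4058/19 = 213.58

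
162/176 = 81/88 = 0.92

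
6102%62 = 26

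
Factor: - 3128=  -  2^3*17^1*23^1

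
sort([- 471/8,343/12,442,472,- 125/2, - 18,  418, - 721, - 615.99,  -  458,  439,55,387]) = [ - 721,-615.99,-458, - 125/2, - 471/8,  -  18, 343/12,55 , 387,418, 439,  442, 472 ] 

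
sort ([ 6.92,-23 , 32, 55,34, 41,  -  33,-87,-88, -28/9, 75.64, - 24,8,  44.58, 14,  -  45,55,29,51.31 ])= [- 88, - 87, - 45, -33,-24, - 23, - 28/9,6.92, 8, 14, 29,32,34,41,  44.58  ,  51.31, 55,55, 75.64]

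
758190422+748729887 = 1506920309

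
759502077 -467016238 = 292485839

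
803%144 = 83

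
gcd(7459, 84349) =1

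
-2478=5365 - 7843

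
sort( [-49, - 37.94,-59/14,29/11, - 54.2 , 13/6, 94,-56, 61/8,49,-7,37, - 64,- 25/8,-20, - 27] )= [-64, - 56, - 54.2, - 49,- 37.94, - 27 ,-20,-7 , - 59/14,-25/8, 13/6,29/11 , 61/8 , 37, 49, 94 ]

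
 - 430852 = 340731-771583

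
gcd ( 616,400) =8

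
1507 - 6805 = -5298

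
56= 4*14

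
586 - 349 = 237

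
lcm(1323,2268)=15876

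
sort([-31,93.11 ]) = [ - 31,93.11]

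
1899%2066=1899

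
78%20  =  18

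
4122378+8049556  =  12171934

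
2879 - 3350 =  - 471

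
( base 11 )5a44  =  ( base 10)7913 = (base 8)17351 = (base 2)1111011101001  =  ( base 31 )878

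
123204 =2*61602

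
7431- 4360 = 3071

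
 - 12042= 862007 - 874049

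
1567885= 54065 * 29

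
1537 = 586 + 951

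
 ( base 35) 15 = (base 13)31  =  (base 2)101000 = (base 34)16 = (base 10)40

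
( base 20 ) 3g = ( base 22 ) 3A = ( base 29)2i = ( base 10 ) 76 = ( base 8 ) 114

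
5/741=5/741 =0.01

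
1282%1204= 78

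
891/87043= 81/7913 = 0.01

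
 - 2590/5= - 518 = - 518.00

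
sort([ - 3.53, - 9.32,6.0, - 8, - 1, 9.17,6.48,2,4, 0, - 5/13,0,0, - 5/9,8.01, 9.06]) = [ - 9.32, - 8,  -  3.53, - 1, - 5/9, - 5/13, 0,  0,0,2, 4,6.0,6.48, 8.01, 9.06 , 9.17 ]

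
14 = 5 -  - 9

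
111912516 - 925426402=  - 813513886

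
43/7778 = 43/7778 = 0.01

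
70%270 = 70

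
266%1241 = 266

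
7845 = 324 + 7521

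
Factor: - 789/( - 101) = 3^1* 101^ ( - 1)*263^1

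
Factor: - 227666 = - 2^1*67^1 * 1699^1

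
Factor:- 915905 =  - 5^1*83^1*2207^1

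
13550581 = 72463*187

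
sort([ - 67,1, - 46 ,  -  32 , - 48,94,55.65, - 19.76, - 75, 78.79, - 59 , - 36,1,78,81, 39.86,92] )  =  [ - 75, - 67,-59,-48, - 46, - 36, - 32,-19.76, 1,  1,  39.86,55.65, 78, 78.79,81,92,  94 ] 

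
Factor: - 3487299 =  - 3^1*503^1*2311^1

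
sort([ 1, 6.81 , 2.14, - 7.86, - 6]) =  [ - 7.86,  -  6, 1,2.14, 6.81]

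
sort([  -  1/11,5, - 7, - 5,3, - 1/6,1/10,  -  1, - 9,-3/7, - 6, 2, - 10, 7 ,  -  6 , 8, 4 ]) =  [  -  10, - 9,  -  7, - 6, - 6,-5,  -  1,-3/7 , - 1/6, - 1/11, 1/10, 2, 3, 4, 5, 7,8 ] 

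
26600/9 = 26600/9  =  2955.56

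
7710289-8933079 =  - 1222790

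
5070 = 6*845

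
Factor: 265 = 5^1*53^1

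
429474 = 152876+276598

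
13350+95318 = 108668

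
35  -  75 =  - 40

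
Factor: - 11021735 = - 5^1  *47^1*46901^1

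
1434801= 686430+748371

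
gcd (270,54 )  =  54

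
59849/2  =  59849/2 = 29924.50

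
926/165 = 926/165 =5.61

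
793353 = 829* 957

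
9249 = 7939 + 1310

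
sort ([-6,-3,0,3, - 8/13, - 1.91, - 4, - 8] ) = [-8, - 6, - 4 ,-3 , - 1.91, - 8/13, 0, 3 ]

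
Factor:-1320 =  - 2^3*3^1*5^1*11^1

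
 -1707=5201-6908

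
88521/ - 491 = -88521/491 = -180.29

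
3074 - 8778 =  - 5704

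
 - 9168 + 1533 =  - 7635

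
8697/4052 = 8697/4052=2.15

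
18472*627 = 11581944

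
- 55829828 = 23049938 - 78879766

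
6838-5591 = 1247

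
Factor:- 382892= - 2^2*95723^1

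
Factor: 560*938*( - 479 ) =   -  2^5*5^1*7^2 * 67^1*479^1 = - 251609120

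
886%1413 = 886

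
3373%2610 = 763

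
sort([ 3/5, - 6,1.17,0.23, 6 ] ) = [-6, 0.23,3/5,1.17,6] 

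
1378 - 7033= - 5655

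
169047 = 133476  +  35571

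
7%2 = 1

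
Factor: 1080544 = 2^5*33767^1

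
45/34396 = 45/34396  =  0.00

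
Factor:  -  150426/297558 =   -  137/271 =- 137^1 * 271^( - 1) 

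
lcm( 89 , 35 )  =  3115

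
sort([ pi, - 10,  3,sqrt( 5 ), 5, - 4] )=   [ - 10, - 4,sqrt( 5), 3,pi, 5 ]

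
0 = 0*506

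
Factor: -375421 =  - 19^1*19759^1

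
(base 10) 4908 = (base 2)1001100101100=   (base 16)132c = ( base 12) 2a10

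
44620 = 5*8924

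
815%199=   19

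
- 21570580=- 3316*6505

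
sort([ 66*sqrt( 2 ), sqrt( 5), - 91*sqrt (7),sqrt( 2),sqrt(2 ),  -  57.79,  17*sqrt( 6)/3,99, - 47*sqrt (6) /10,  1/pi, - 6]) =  [ - 91*sqrt (7) , - 57.79, - 47*sqrt( 6) /10, - 6, 1/pi,sqrt(2 ) , sqrt( 2 ),sqrt (5), 17*sqrt( 6) /3 , 66*sqrt (2),99]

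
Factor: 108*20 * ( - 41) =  -2^4*3^3 *5^1*41^1=   - 88560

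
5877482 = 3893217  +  1984265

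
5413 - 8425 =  - 3012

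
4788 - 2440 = 2348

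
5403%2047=1309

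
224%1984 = 224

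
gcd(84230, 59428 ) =2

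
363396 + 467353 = 830749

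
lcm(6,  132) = 132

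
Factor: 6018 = 2^1 * 3^1 * 17^1*59^1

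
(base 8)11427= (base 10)4887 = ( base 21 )B1F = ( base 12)29B3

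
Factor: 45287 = 11^1*23^1*179^1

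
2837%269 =147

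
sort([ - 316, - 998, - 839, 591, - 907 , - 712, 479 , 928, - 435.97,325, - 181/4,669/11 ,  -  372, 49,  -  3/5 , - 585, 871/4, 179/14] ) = [ - 998, - 907,  -  839 , - 712, - 585 , - 435.97, - 372,-316,-181/4,  -  3/5,179/14 , 49, 669/11 , 871/4,325,479 , 591,928]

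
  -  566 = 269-835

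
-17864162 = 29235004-47099166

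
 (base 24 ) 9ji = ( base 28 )762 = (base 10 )5658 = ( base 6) 42110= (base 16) 161a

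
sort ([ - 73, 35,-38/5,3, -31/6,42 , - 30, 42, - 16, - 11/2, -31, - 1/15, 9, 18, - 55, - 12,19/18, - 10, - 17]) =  [-73,- 55, - 31, -30, -17, - 16 , - 12,  -  10, - 38/5,-11/2,-31/6, - 1/15, 19/18 , 3,9, 18,  35,42,42]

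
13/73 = 13/73 = 0.18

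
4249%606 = 7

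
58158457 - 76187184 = -18028727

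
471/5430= 157/1810 = 0.09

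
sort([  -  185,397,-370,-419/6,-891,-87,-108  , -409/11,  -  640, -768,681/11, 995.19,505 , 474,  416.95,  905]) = [ - 891,-768,  -  640,- 370, - 185, - 108, - 87, - 419/6, - 409/11,681/11,397,416.95,  474, 505,905,995.19]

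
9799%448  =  391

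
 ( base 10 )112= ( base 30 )3m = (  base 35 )37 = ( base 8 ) 160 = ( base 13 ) 88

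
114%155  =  114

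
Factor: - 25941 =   -  3^1 * 8647^1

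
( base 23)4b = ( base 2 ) 1100111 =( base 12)87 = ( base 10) 103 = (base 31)3a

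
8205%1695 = 1425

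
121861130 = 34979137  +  86881993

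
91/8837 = 91/8837= 0.01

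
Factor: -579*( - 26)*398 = 5991492 = 2^2*3^1*13^1* 193^1*199^1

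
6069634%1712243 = 932905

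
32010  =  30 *1067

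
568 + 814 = 1382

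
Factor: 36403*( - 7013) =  - 59^1*617^1*7013^1 = - 255294239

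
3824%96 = 80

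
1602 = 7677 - 6075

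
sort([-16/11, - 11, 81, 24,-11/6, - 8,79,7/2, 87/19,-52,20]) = [ - 52,-11, - 8, - 11/6,  -  16/11,7/2, 87/19, 20, 24,79,81 ] 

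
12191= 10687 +1504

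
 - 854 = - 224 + -630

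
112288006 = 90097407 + 22190599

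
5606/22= 254+9/11=254.82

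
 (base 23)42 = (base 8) 136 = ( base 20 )4e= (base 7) 163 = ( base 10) 94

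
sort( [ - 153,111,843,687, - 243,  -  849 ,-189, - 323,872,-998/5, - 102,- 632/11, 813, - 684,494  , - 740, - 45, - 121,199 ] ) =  [ - 849, - 740, - 684,  -  323 , - 243,  -  998/5, - 189, - 153,- 121, - 102, -632/11, - 45,111,199, 494 , 687,813, 843,872 ] 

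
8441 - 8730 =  - 289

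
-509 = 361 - 870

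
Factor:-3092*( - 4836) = 14952912 = 2^4 * 3^1* 13^1*31^1 * 773^1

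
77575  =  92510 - 14935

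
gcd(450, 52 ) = 2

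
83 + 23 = 106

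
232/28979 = 232/28979 =0.01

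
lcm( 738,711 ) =58302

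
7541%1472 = 181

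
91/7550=91/7550 = 0.01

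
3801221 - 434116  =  3367105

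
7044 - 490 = 6554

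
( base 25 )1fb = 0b1111110011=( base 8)1763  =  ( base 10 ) 1011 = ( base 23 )1KM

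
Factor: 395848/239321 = 2^3 * 89^( - 1) * 2689^( - 1)*49481^1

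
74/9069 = 74/9069 = 0.01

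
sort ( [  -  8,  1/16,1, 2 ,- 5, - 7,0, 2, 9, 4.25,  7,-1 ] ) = [ - 8, - 7, - 5, - 1,0,1/16, 1,2,2  ,  4.25, 7,9 ] 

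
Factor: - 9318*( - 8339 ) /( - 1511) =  - 2^1*3^1*31^1 * 269^1*1511^ ( -1 )*1553^1 = - 77702802/1511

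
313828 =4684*67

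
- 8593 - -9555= 962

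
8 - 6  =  2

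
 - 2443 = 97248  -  99691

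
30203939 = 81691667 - 51487728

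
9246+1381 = 10627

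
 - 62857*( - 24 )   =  1508568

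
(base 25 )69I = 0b111110011001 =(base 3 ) 12110220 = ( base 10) 3993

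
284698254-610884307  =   - 326186053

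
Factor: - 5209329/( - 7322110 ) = 2^ ( - 1) *3^1 * 5^ ( - 1) * 83^1*20921^1 * 732211^( - 1)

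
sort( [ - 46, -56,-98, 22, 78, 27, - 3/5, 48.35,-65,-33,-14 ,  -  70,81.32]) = [  -  98,-70,-65, - 56 , - 46, - 33,-14, - 3/5 , 22,27, 48.35, 78, 81.32] 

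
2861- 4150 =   -  1289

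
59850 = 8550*7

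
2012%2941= 2012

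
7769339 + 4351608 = 12120947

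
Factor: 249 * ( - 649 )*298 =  - 48157098 = - 2^1*3^1  *  11^1 *59^1*83^1 * 149^1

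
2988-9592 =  - 6604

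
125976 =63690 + 62286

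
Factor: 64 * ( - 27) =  - 1728 = - 2^6*3^3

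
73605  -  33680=39925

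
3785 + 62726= 66511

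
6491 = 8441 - 1950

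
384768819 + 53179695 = 437948514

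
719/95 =719/95 = 7.57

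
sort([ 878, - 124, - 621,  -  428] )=[ - 621, - 428, - 124,878 ] 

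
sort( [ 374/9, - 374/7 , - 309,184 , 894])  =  [ - 309, - 374/7, 374/9,  184, 894]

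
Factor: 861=3^1 *7^1 * 41^1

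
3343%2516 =827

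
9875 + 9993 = 19868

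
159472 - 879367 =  - 719895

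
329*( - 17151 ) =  - 5642679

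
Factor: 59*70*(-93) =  - 384090 = -  2^1*3^1*5^1*7^1*31^1*59^1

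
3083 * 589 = 1815887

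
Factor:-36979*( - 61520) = 2^4*5^1*769^1*36979^1 = 2274948080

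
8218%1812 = 970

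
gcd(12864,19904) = 64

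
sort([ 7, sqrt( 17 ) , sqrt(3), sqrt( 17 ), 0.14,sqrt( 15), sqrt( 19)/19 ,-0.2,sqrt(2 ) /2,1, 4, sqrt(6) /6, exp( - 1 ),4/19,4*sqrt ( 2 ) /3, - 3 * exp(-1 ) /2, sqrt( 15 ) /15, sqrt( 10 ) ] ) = [ - 3*exp( - 1)/2, - 0.2,0.14, 4/19,sqrt( 19 )/19 , sqrt( 15)/15, exp( -1 )  ,  sqrt(6)/6,sqrt( 2)/2, 1, sqrt(3),4* sqrt( 2 ) /3, sqrt( 10 ), sqrt (15 ),4, sqrt (17),sqrt (17), 7] 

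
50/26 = 25/13 = 1.92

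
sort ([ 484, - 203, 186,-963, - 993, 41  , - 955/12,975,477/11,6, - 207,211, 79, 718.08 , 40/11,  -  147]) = [ - 993, - 963, - 207,-203,  -  147, -955/12,40/11,6,41,477/11,79  ,  186,211,484,718.08,975]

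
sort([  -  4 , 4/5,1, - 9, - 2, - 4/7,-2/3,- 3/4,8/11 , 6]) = [-9, - 4, - 2, - 3/4, - 2/3,-4/7,8/11,4/5,1,6]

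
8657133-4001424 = 4655709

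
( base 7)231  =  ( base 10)120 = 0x78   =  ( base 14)88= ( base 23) 55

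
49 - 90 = -41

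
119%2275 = 119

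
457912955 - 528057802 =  - 70144847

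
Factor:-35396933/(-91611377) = 29^( - 1) *22091^(  -  1 )*247531^1 = 247531/640639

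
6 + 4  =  10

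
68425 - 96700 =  - 28275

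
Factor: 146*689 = 2^1*13^1*53^1*73^1 = 100594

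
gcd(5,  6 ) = 1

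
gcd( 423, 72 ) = 9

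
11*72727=799997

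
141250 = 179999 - 38749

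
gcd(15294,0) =15294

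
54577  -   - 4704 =59281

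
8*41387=331096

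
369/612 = 41/68 = 0.60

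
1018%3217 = 1018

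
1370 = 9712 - 8342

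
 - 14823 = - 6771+-8052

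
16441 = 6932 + 9509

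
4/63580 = 1/15895=0.00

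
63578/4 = 31789/2=15894.50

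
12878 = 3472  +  9406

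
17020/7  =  17020/7 =2431.43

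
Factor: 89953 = 23^1*3911^1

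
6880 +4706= 11586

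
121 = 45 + 76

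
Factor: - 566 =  - 2^1*283^1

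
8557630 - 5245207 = 3312423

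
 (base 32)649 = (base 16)1889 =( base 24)alh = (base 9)8548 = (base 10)6281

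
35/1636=35/1636  =  0.02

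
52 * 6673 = 346996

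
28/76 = 7/19 =0.37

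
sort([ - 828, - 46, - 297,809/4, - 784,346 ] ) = [-828, - 784,-297, - 46, 809/4,  346]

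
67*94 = 6298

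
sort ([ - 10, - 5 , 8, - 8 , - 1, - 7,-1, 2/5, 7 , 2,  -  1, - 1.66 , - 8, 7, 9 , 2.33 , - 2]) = [ - 10, - 8, - 8, - 7,  -  5 ,  -  2, - 1.66, - 1,-1, - 1, 2/5,2,2.33,7,7, 8,9]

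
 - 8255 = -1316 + -6939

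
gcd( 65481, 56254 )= 1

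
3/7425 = 1/2475 = 0.00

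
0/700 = 0 = 0.00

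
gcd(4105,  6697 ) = 1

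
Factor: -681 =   -  3^1*227^1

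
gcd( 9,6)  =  3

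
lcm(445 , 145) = 12905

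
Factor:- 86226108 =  - 2^2*3^1*17^1*167^1*2531^1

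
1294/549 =1294/549 = 2.36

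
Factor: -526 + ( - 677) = -3^1*401^1 = -1203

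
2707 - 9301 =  -6594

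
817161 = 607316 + 209845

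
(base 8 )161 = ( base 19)5I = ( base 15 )78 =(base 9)135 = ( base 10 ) 113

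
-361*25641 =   -  9256401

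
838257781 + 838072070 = 1676329851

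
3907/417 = 9 + 154/417 = 9.37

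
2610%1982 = 628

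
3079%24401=3079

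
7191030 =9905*726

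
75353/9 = 75353/9 = 8372.56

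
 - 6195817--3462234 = -2733583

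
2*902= 1804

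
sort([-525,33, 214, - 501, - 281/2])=[ - 525, - 501, - 281/2,33, 214] 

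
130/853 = 130/853 = 0.15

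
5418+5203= 10621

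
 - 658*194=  -127652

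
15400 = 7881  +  7519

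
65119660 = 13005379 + 52114281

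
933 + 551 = 1484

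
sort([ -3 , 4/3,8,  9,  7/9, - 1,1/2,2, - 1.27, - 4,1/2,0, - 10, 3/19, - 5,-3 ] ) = [ - 10, - 5, - 4,-3, -3, - 1.27,-1, 0, 3/19 , 1/2, 1/2,7/9, 4/3, 2, 8,9 ]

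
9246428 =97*95324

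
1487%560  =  367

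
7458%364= 178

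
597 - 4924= - 4327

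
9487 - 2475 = 7012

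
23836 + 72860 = 96696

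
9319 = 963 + 8356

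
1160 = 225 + 935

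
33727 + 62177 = 95904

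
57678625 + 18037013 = 75715638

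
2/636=1/318 = 0.00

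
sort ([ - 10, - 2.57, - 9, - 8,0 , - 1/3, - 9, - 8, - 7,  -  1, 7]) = [ - 10, - 9, - 9, - 8,  -  8, - 7,-2.57, - 1, - 1/3,0,7]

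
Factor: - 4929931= - 641^1*7691^1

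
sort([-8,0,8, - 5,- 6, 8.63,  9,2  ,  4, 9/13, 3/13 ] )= [-8, - 6, - 5,0,3/13,9/13,2,4,8,8.63,9 ] 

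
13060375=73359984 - 60299609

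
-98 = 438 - 536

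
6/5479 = 6/5479 = 0.00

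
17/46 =17/46 =0.37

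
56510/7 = 56510/7 = 8072.86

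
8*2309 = 18472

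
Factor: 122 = 2^1*61^1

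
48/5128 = 6/641 = 0.01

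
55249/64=863 + 17/64 = 863.27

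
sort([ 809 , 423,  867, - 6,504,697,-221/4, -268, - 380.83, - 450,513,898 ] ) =[ - 450, - 380.83, - 268,-221/4, - 6,423, 504,513,697, 809,867,898]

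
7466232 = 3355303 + 4110929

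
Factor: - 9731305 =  -5^1*257^1*7573^1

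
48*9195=441360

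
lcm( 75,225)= 225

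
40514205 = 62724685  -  22210480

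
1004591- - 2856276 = 3860867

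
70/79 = 70/79 = 0.89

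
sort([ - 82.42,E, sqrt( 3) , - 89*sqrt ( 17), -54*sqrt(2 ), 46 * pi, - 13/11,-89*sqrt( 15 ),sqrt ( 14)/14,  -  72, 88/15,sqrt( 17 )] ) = [-89*sqrt( 17) ,  -  89*sqrt( 15), - 82.42, - 54*sqrt(2 ), - 72, - 13/11, sqrt( 14 )/14 , sqrt(3 ),E, sqrt( 17), 88/15,46*pi] 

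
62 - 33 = 29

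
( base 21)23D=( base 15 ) 43d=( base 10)958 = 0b1110111110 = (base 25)1d8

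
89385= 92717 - 3332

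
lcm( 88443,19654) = 176886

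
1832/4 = 458 = 458.00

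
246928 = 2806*88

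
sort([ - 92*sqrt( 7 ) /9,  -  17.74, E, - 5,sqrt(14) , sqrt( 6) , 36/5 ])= [- 92 * sqrt ( 7)/9, - 17.74, - 5 , sqrt( 6 ), E,sqrt( 14),36/5] 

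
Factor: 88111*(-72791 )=-6413687801 = - 17^1*71^1*73^1*83^1*877^1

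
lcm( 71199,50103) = 1352781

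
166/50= 83/25 = 3.32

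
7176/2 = 3588 = 3588.00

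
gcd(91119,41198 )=1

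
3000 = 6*500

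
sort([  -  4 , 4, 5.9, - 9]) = [  -  9, - 4,  4,5.9]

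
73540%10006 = 3498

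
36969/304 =121 + 185/304=121.61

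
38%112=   38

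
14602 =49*298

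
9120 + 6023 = 15143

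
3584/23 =3584/23  =  155.83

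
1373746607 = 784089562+589657045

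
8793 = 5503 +3290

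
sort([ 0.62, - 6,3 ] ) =[-6, 0.62, 3 ] 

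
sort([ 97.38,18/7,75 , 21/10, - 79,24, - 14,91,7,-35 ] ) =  [ - 79, - 35,- 14,  21/10,  18/7,7 , 24, 75,91,97.38 ] 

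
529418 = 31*17078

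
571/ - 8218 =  -1 + 7647/8218  =  -0.07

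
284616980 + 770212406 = 1054829386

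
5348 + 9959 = 15307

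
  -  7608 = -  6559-1049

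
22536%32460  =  22536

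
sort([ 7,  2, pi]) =[2, pi,7 ]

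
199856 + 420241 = 620097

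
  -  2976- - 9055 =6079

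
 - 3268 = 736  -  4004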